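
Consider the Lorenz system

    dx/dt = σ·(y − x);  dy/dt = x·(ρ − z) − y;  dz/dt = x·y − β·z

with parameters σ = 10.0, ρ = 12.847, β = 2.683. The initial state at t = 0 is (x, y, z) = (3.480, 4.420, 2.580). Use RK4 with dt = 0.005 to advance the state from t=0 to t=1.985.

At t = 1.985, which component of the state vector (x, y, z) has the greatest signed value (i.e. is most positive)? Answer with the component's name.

largest component: z

t=0.000: state=(3.480, 4.420, 2.580)
step 1 (dt=0.005): k1=(9.400, 31.309, 8.459), k2=(9.948, 31.398, 8.781), k3=(9.936, 31.409, 8.786), k4=(10.474, 31.507, 9.116); state += dt/6·(k1+2k2+2k3+k4)
t=0.005: state=(3.530, 4.577, 2.624)
t=0.010: state=(3.585, 4.735, 2.671)
t=0.015: state=(3.645, 4.894, 2.722)
continuing one RK4 step at a time; state shown every 20 steps (Δt=0.1):
t=0.100: state=(5.305, 7.858, 4.343)
t=0.200: state=(8.200, 11.085, 9.159)
t=0.300: state=(9.962, 10.017, 16.071)
t=0.400: state=(8.072, 4.724, 18.297)
t=0.500: state=(4.639, 1.640, 15.612)
t=0.600: state=(2.467, 1.087, 12.311)
t=0.700: state=(1.668, 1.336, 9.617)
t=0.800: state=(1.640, 1.869, 7.578)
t=0.900: state=(2.085, 2.748, 6.167)
t=1.000: state=(2.997, 4.184, 5.485)
t=1.100: state=(4.504, 6.341, 5.936)
t=1.200: state=(6.590, 8.802, 8.311)
t=1.300: state=(8.452, 9.632, 12.732)
t=1.400: state=(8.419, 7.131, 16.226)
t=1.500: state=(6.362, 3.938, 15.951)
t=1.600: state=(4.223, 2.543, 13.609)
t=1.700: state=(3.085, 2.452, 11.161)
t=1.800: state=(2.851, 2.969, 9.216)
t=1.900: state=(3.256, 3.932, 7.959)
t=1.985: state=(4.016, 5.126, 7.586)
compare at T: x=4.016, y=5.126, z=7.586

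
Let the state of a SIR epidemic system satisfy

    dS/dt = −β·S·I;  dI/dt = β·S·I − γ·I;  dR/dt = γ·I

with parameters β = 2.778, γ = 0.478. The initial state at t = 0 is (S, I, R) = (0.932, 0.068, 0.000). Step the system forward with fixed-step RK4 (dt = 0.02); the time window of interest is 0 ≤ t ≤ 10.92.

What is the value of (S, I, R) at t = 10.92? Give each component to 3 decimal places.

t=0.000: state=(0.932, 0.068, 0.000)
step 1 (dt=0.02): k1=(-0.176, 0.144, 0.033), k2=(-0.179, 0.146, 0.033), k3=(-0.179, 0.146, 0.033), k4=(-0.183, 0.149, 0.034); state += dt/6·(k1+2k2+2k3+k4)
t=0.020: state=(0.928, 0.071, 0.001)
t=0.040: state=(0.925, 0.074, 0.001)
t=0.060: state=(0.921, 0.077, 0.002)
continuing one RK4 step at a time; state shown every 25 steps (Δt=0.5):
t=0.500: state=(0.792, 0.180, 0.028)
t=1.000: state=(0.546, 0.362, 0.092)
t=1.500: state=(0.295, 0.507, 0.198)
t=2.000: state=(0.141, 0.534, 0.324)
t=2.500: state=(0.069, 0.484, 0.447)
t=3.000: state=(0.037, 0.409, 0.554)
t=3.500: state=(0.022, 0.335, 0.643)
t=4.000: state=(0.015, 0.271, 0.715)
t=4.500: state=(0.010, 0.217, 0.773)
t=5.000: state=(0.008, 0.173, 0.819)
t=5.500: state=(0.006, 0.137, 0.856)
t=6.000: state=(0.005, 0.109, 0.885)
t=6.500: state=(0.005, 0.087, 0.909)
t=7.000: state=(0.004, 0.069, 0.927)
t=7.500: state=(0.004, 0.054, 0.942)
t=8.000: state=(0.004, 0.043, 0.953)
t=8.500: state=(0.003, 0.034, 0.963)
t=9.000: state=(0.003, 0.027, 0.970)
t=9.500: state=(0.003, 0.021, 0.975)
t=10.000: state=(0.003, 0.017, 0.980)
t=10.500: state=(0.003, 0.013, 0.984)
t=10.920: state=(0.003, 0.011, 0.986)

(S, I, R) = (0.003, 0.011, 0.986)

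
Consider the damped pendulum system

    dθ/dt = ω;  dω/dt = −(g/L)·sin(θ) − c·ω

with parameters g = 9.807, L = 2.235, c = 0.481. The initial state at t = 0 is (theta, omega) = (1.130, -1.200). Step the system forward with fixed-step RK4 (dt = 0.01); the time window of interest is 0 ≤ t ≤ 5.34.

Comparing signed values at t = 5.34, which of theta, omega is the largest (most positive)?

largest component: omega

t=0.000: state=(1.130, -1.200)
step 1 (dt=0.01): k1=(-1.200, -3.391), k2=(-1.217, -3.372), k3=(-1.217, -3.372), k4=(-1.234, -3.352); state += dt/6·(k1+2k2+2k3+k4)
t=0.010: state=(1.118, -1.234)
t=0.020: state=(1.105, -1.267)
t=0.030: state=(1.092, -1.300)
continuing one RK4 step at a time; state shown every 20 steps (Δt=0.2):
t=0.200: state=(0.828, -1.785)
t=0.400: state=(0.433, -2.113)
t=0.600: state=(0.006, -2.097)
t=0.800: state=(-0.383, -1.742)
t=1.000: state=(-0.675, -1.152)
t=1.200: state=(-0.837, -0.466)
t=1.400: state=(-0.862, 0.212)
t=1.600: state=(-0.758, 0.803)
t=1.800: state=(-0.551, 1.242)
t=2.000: state=(-0.276, 1.464)
t=2.200: state=(0.018, 1.435)
t=2.400: state=(0.282, 1.173)
t=2.600: state=(0.476, 0.749)
t=2.800: state=(0.577, 0.254)
t=3.000: state=(0.579, -0.232)
t=3.200: state=(0.489, -0.641)
t=3.400: state=(0.331, -0.918)
t=3.600: state=(0.133, -1.026)
t=3.800: state=(-0.068, -0.957)
t=4.000: state=(-0.239, -0.738)
t=4.200: state=(-0.356, -0.420)
t=4.400: state=(-0.405, -0.066)
t=4.600: state=(-0.384, 0.266)
t=4.800: state=(-0.303, 0.526)
t=5.000: state=(-0.181, 0.680)
t=5.200: state=(-0.040, 0.709)
t=5.340: state=(0.057, 0.657)
compare at T: theta=0.057, omega=0.657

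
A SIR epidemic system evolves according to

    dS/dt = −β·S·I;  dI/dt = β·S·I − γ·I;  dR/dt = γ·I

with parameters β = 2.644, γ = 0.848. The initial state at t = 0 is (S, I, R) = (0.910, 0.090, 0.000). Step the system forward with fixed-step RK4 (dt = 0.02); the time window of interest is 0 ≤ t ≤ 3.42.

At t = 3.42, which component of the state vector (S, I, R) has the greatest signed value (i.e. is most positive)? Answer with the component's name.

largest component: R

t=0.000: state=(0.910, 0.090, 0.000)
step 1 (dt=0.02): k1=(-0.217, 0.140, 0.076), k2=(-0.219, 0.142, 0.078), k3=(-0.219, 0.142, 0.078), k4=(-0.222, 0.144, 0.079); state += dt/6·(k1+2k2+2k3+k4)
t=0.020: state=(0.906, 0.093, 0.002)
t=0.040: state=(0.901, 0.096, 0.003)
t=0.060: state=(0.896, 0.099, 0.005)
continuing one RK4 step at a time; state shown every 10 steps (Δt=0.2):
t=0.200: state=(0.861, 0.121, 0.018)
t=0.400: state=(0.799, 0.159, 0.042)
t=0.600: state=(0.727, 0.201, 0.072)
t=0.800: state=(0.646, 0.244, 0.110)
t=1.000: state=(0.562, 0.283, 0.155)
t=1.200: state=(0.480, 0.315, 0.205)
t=1.400: state=(0.404, 0.336, 0.261)
t=1.600: state=(0.337, 0.344, 0.319)
t=1.800: state=(0.281, 0.342, 0.377)
t=2.000: state=(0.235, 0.331, 0.434)
t=2.200: state=(0.198, 0.313, 0.489)
t=2.400: state=(0.169, 0.291, 0.540)
t=2.600: state=(0.146, 0.267, 0.587)
t=2.800: state=(0.127, 0.242, 0.631)
t=3.000: state=(0.113, 0.218, 0.670)
t=3.200: state=(0.101, 0.194, 0.704)
t=3.400: state=(0.092, 0.173, 0.736)
t=3.420: state=(0.091, 0.171, 0.738)
compare at T: S=0.091, I=0.171, R=0.738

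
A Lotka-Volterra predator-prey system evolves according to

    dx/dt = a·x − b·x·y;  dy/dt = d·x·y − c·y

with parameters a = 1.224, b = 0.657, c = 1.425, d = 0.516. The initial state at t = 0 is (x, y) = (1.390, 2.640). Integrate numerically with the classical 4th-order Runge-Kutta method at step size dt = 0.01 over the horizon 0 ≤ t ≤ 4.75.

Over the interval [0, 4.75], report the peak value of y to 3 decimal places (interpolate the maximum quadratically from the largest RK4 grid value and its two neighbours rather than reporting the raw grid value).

max y = 3.661

t=0.000: state=(1.390, 2.640)
step 1 (dt=0.01): k1=(-0.710, -1.868), k2=(-0.699, -1.867), k3=(-0.699, -1.867), k4=(-0.689, -1.865); state += dt/6·(k1+2k2+2k3+k4)
t=0.010: state=(1.383, 2.621)
t=0.020: state=(1.376, 2.603)
t=0.030: state=(1.370, 2.584)
continuing one RK4 step at a time; state shown every 20 steps (Δt=0.2):
t=0.200: state=(1.286, 2.278)
t=0.400: state=(1.244, 1.951)
t=0.600: state=(1.254, 1.668)
t=0.800: state=(1.307, 1.431)
t=1.000: state=(1.402, 1.237)
t=1.200: state=(1.538, 1.083)
t=1.400: state=(1.718, 0.963)
t=1.600: state=(1.946, 0.874)
t=1.800: state=(2.225, 0.815)
t=2.000: state=(2.560, 0.784)
t=2.200: state=(2.951, 0.783)
t=2.400: state=(3.395, 0.817)
t=2.600: state=(3.877, 0.894)
t=2.800: state=(4.368, 1.029)
t=3.000: state=(4.811, 1.243)
t=3.200: state=(5.117, 1.563)
t=3.400: state=(5.177, 2.005)
t=3.600: state=(4.908, 2.544)
t=3.800: state=(4.327, 3.088)
t=4.000: state=(3.579, 3.495)
t=4.200: state=(2.849, 3.659)
t=4.400: state=(2.257, 3.576)
t=4.600: state=(1.831, 3.316)
t=4.750: state=(1.606, 3.057)
largest grid value and its neighbours: y(4.220)=3.66064, y(4.230)=3.66073, y(4.240)=3.66020
parabola through these three points peaks at t≈4.226 with y≈3.66077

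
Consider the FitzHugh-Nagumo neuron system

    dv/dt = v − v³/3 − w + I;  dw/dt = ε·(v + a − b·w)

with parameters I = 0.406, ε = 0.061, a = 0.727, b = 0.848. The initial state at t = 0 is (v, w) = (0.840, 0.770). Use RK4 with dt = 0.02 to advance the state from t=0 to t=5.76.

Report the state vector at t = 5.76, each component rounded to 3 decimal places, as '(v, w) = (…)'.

(v, w) = (1.128, 1.157)

t=0.000: state=(0.840, 0.770)
step 1 (dt=0.02): k1=(0.278, 0.056), k2=(0.279, 0.056), k3=(0.279, 0.056), k4=(0.279, 0.056); state += dt/6·(k1+2k2+2k3+k4)
t=0.020: state=(0.846, 0.771)
t=0.040: state=(0.851, 0.772)
t=0.060: state=(0.857, 0.773)
continuing one RK4 step at a time; state shown every 10 steps (Δt=0.2):
t=0.200: state=(0.896, 0.781)
t=0.400: state=(0.952, 0.793)
t=0.600: state=(1.006, 0.806)
t=0.800: state=(1.058, 0.819)
t=1.000: state=(1.106, 0.833)
t=1.200: state=(1.149, 0.847)
t=1.400: state=(1.187, 0.861)
t=1.600: state=(1.219, 0.875)
t=1.800: state=(1.245, 0.890)
t=2.000: state=(1.266, 0.905)
t=2.200: state=(1.282, 0.920)
t=2.400: state=(1.293, 0.935)
t=2.600: state=(1.299, 0.950)
t=2.800: state=(1.302, 0.965)
t=3.000: state=(1.302, 0.980)
t=3.200: state=(1.300, 0.994)
t=3.400: state=(1.294, 1.008)
t=3.600: state=(1.287, 1.022)
t=3.800: state=(1.278, 1.036)
t=4.000: state=(1.268, 1.050)
t=4.200: state=(1.256, 1.063)
t=4.400: state=(1.243, 1.076)
t=4.600: state=(1.229, 1.089)
t=4.800: state=(1.214, 1.102)
t=5.000: state=(1.198, 1.114)
t=5.200: state=(1.181, 1.125)
t=5.400: state=(1.163, 1.137)
t=5.600: state=(1.144, 1.148)
t=5.760: state=(1.128, 1.157)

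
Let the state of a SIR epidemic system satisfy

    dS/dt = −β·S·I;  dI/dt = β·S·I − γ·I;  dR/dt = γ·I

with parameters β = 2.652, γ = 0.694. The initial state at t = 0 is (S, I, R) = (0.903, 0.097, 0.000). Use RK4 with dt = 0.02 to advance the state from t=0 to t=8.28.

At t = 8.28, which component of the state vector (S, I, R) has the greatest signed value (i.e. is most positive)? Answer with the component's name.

t=0.000: state=(0.903, 0.097, 0.000)
step 1 (dt=0.02): k1=(-0.232, 0.165, 0.067), k2=(-0.236, 0.167, 0.068), k3=(-0.236, 0.167, 0.068), k4=(-0.239, 0.169, 0.070); state += dt/6·(k1+2k2+2k3+k4)
t=0.020: state=(0.898, 0.100, 0.001)
t=0.040: state=(0.893, 0.104, 0.003)
t=0.060: state=(0.888, 0.107, 0.004)
continuing one RK4 step at a time; state shown every 25 steps (Δt=0.5):
t=0.500: state=(0.743, 0.206, 0.051)
t=1.000: state=(0.517, 0.337, 0.146)
t=1.500: state=(0.312, 0.410, 0.278)
t=2.000: state=(0.181, 0.398, 0.420)
t=2.500: state=(0.111, 0.340, 0.549)
t=3.000: state=(0.074, 0.271, 0.655)
t=3.500: state=(0.054, 0.208, 0.738)
t=4.000: state=(0.042, 0.157, 0.801)
t=4.500: state=(0.035, 0.117, 0.848)
t=5.000: state=(0.031, 0.086, 0.883)
t=5.500: state=(0.028, 0.063, 0.909)
t=6.000: state=(0.026, 0.046, 0.928)
t=6.500: state=(0.025, 0.034, 0.941)
t=7.000: state=(0.024, 0.025, 0.951)
t=7.500: state=(0.023, 0.018, 0.959)
t=8.000: state=(0.023, 0.013, 0.964)
t=8.280: state=(0.022, 0.011, 0.967)
compare at T: S=0.022, I=0.011, R=0.967

largest component: R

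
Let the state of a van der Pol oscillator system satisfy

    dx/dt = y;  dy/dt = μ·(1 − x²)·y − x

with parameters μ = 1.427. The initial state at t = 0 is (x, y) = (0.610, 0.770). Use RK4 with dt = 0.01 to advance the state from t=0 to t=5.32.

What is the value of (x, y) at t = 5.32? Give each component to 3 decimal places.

(x, y) = (-0.818, 1.210)

t=0.000: state=(0.610, 0.770)
step 1 (dt=0.01): k1=(0.770, 0.080), k2=(0.770, 0.071), k3=(0.770, 0.071), k4=(0.771, 0.062); state += dt/6·(k1+2k2+2k3+k4)
t=0.010: state=(0.618, 0.771)
t=0.020: state=(0.625, 0.771)
t=0.030: state=(0.633, 0.772)
continuing one RK4 step at a time; state shown every 20 steps (Δt=0.2):
t=0.200: state=(0.763, 0.748)
t=0.400: state=(0.903, 0.642)
t=0.600: state=(1.015, 0.462)
t=0.800: state=(1.085, 0.241)
t=1.000: state=(1.111, 0.013)
t=1.200: state=(1.091, -0.202)
t=1.400: state=(1.031, -0.404)
t=1.600: state=(0.930, -0.606)
t=1.800: state=(0.786, -0.832)
t=2.000: state=(0.593, -1.115)
t=2.200: state=(0.334, -1.498)
t=2.400: state=(-0.015, -2.011)
t=2.600: state=(-0.474, -2.569)
t=2.800: state=(-1.018, -2.745)
t=3.000: state=(-1.512, -2.053)
t=3.200: state=(-1.812, -0.960)
t=3.400: state=(-1.920, -0.200)
t=3.600: state=(-1.918, 0.176)
t=3.800: state=(-1.863, 0.353)
t=4.000: state=(-1.782, 0.449)
t=4.200: state=(-1.685, 0.519)
t=4.400: state=(-1.575, 0.584)
t=4.600: state=(-1.450, 0.659)
t=4.800: state=(-1.310, 0.753)
t=5.000: state=(-1.147, 0.881)
t=5.200: state=(-0.954, 1.062)
t=5.320: state=(-0.818, 1.210)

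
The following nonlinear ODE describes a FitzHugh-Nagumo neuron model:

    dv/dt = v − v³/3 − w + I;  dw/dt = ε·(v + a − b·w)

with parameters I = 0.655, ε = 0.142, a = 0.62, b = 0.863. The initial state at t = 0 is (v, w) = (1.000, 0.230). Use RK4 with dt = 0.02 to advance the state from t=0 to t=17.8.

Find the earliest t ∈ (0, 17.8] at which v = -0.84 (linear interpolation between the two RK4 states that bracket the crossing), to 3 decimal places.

t=0.000: state=(1.000, 0.230)
step 1 (dt=0.02): k1=(1.092, 0.202), k2=(1.090, 0.203), k3=(1.090, 0.203), k4=(1.087, 0.204); state += dt/6·(k1+2k2+2k3+k4)
t=0.020: state=(1.022, 0.234)
t=0.040: state=(1.043, 0.238)
t=0.060: state=(1.065, 0.242)
continuing one RK4 step at a time; state shown every 50 steps (Δt=1):
t=1.000: state=(1.702, 0.478)
t=2.000: state=(1.729, 0.739)
t=3.000: state=(1.627, 0.961)
t=4.000: state=(1.508, 1.142)
t=5.000: state=(1.382, 1.286)
t=6.000: state=(1.247, 1.397)
t=7.000: state=(1.097, 1.475)
t=8.000: state=(0.914, 1.522)
t=9.000: state=(0.661, 1.536)
t=10.000: state=(0.214, 1.503)
t=11.000: state=(-0.778, 1.382)
t=11.040: state=(-0.832, 1.374)
next step: t=11.060: state=(-0.859, 1.370) — v has crossed -0.84
linear interpolation between t=11.040 (-0.83207) and t=11.060 (-0.85929) → t≈11.046

t = 11.046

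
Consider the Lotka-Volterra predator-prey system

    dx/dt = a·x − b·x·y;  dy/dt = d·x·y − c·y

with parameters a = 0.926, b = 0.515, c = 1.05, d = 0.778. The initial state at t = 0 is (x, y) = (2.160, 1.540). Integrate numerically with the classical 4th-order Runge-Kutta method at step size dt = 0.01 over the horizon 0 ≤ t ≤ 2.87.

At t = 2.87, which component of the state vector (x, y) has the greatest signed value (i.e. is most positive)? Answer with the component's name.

t=0.000: state=(2.160, 1.540)
step 1 (dt=0.01): k1=(0.287, 0.971), k2=(0.282, 0.976), k3=(0.282, 0.976), k4=(0.277, 0.980); state += dt/6·(k1+2k2+2k3+k4)
t=0.010: state=(2.163, 1.550)
t=0.020: state=(2.166, 1.560)
t=0.030: state=(2.168, 1.570)
continuing one RK4 step at a time; state shown every 10 steps (Δt=0.1):
t=0.100: state=(2.183, 1.642)
t=0.200: state=(2.195, 1.753)
t=0.300: state=(2.193, 1.872)
t=0.400: state=(2.178, 1.998)
t=0.500: state=(2.148, 2.129)
t=0.600: state=(2.105, 2.261)
t=0.700: state=(2.048, 2.393)
t=0.800: state=(1.980, 2.520)
t=0.900: state=(1.902, 2.639)
t=1.000: state=(1.816, 2.746)
t=1.100: state=(1.725, 2.837)
t=1.200: state=(1.632, 2.911)
t=1.300: state=(1.539, 2.965)
t=1.400: state=(1.448, 2.998)
t=1.500: state=(1.360, 3.011)
t=1.600: state=(1.278, 3.004)
t=1.700: state=(1.202, 2.978)
t=1.800: state=(1.132, 2.936)
t=1.900: state=(1.069, 2.879)
t=2.000: state=(1.013, 2.811)
t=2.100: state=(0.964, 2.733)
t=2.200: state=(0.920, 2.648)
t=2.300: state=(0.883, 2.557)
t=2.400: state=(0.851, 2.462)
t=2.500: state=(0.825, 2.366)
t=2.600: state=(0.803, 2.270)
t=2.700: state=(0.785, 2.173)
t=2.800: state=(0.772, 2.079)
t=2.870: state=(0.765, 2.014)
compare at T: x=0.765, y=2.014

largest component: y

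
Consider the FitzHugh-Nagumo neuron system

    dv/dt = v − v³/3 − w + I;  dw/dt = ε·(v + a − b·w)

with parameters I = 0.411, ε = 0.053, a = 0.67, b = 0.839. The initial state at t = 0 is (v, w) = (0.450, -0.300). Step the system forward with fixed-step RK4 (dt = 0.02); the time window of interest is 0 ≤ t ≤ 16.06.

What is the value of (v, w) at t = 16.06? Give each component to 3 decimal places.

(v, w) = (1.072, 1.180)

t=0.000: state=(0.450, -0.300)
step 1 (dt=0.02): k1=(1.131, 0.073), k2=(1.139, 0.073), k3=(1.139, 0.073), k4=(1.147, 0.074); state += dt/6·(k1+2k2+2k3+k4)
t=0.020: state=(0.473, -0.299)
t=0.040: state=(0.496, -0.297)
t=0.060: state=(0.519, -0.296)
continuing one RK4 step at a time; state shown every 50 steps (Δt=1):
t=1.000: state=(1.639, -0.196)
t=2.000: state=(1.923, -0.057)
t=3.000: state=(1.897, 0.079)
t=4.000: state=(1.847, 0.207)
t=5.000: state=(1.796, 0.328)
t=6.000: state=(1.744, 0.440)
t=7.000: state=(1.691, 0.544)
t=8.000: state=(1.636, 0.642)
t=9.000: state=(1.581, 0.732)
t=10.000: state=(1.523, 0.815)
t=11.000: state=(1.463, 0.892)
t=12.000: state=(1.400, 0.962)
t=13.000: state=(1.332, 1.026)
t=14.000: state=(1.258, 1.083)
t=15.000: state=(1.175, 1.134)
t=16.000: state=(1.079, 1.178)
t=16.060: state=(1.072, 1.180)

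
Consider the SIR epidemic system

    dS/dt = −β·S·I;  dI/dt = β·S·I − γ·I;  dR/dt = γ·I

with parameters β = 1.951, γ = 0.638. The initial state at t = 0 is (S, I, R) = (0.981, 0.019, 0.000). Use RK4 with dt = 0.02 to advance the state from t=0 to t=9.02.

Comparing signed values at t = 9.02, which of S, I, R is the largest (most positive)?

t=0.000: state=(0.981, 0.019, 0.000)
step 1 (dt=0.02): k1=(-0.036, 0.024, 0.012), k2=(-0.037, 0.025, 0.012), k3=(-0.037, 0.025, 0.012), k4=(-0.037, 0.025, 0.012); state += dt/6·(k1+2k2+2k3+k4)
t=0.020: state=(0.980, 0.019, 0.000)
t=0.040: state=(0.980, 0.020, 0.000)
t=0.060: state=(0.979, 0.021, 0.001)
continuing one RK4 step at a time; state shown every 25 steps (Δt=0.5):
t=0.500: state=(0.956, 0.036, 0.008)
t=1.000: state=(0.912, 0.064, 0.024)
t=1.500: state=(0.838, 0.110, 0.051)
t=2.000: state=(0.731, 0.173, 0.096)
t=2.500: state=(0.597, 0.240, 0.162)
t=3.000: state=(0.460, 0.292, 0.248)
t=3.500: state=(0.341, 0.313, 0.345)
t=4.000: state=(0.252, 0.304, 0.444)
t=4.500: state=(0.190, 0.273, 0.537)
t=5.000: state=(0.148, 0.234, 0.618)
t=5.500: state=(0.120, 0.194, 0.686)
t=6.000: state=(0.102, 0.157, 0.742)
t=6.500: state=(0.089, 0.125, 0.787)
t=7.000: state=(0.079, 0.099, 0.822)
t=7.500: state=(0.073, 0.077, 0.850)
t=8.000: state=(0.068, 0.060, 0.872)
t=8.500: state=(0.065, 0.047, 0.889)
t=9.000: state=(0.062, 0.036, 0.902)
t=9.020: state=(0.062, 0.036, 0.902)
compare at T: S=0.062, I=0.036, R=0.902

largest component: R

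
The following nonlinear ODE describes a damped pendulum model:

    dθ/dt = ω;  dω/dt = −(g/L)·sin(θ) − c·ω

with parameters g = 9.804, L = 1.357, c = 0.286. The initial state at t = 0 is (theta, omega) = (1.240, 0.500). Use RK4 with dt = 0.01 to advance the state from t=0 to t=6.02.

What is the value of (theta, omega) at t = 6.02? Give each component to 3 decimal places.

(theta, omega) = (-0.445, -0.644)

t=0.000: state=(1.240, 0.500)
step 1 (dt=0.01): k1=(0.500, -6.976), k2=(0.465, -6.972), k3=(0.465, -6.972), k4=(0.430, -6.967); state += dt/6·(k1+2k2+2k3+k4)
t=0.010: state=(1.245, 0.430)
t=0.020: state=(1.249, 0.361)
t=0.030: state=(1.252, 0.291)
continuing one RK4 step at a time; state shown every 20 steps (Δt=0.2):
t=0.200: state=(1.203, -0.858)
t=0.400: state=(0.908, -2.040)
t=0.600: state=(0.415, -2.792)
t=0.800: state=(-0.159, -2.810)
t=1.000: state=(-0.658, -2.083)
t=1.200: state=(-0.964, -0.933)
t=1.400: state=(-1.026, 0.312)
t=1.600: state=(-0.847, 1.439)
t=1.800: state=(-0.473, 2.227)
t=2.000: state=(0.004, 2.428)
t=2.200: state=(0.453, 1.963)
t=2.400: state=(0.759, 1.038)
t=2.600: state=(0.858, -0.053)
t=2.800: state=(0.742, -1.073)
t=3.000: state=(0.447, -1.810)
t=3.200: state=(0.051, -2.057)
t=3.400: state=(-0.337, -1.734)
t=3.600: state=(-0.613, -0.980)
t=3.800: state=(-0.716, -0.042)
t=4.000: state=(-0.633, 0.854)
t=4.200: state=(-0.391, 1.504)
t=4.400: state=(-0.059, 1.736)
t=4.600: state=(0.270, 1.484)
t=4.800: state=(0.509, 0.854)
t=5.000: state=(0.601, 0.051)
t=5.200: state=(0.532, -0.720)
t=5.400: state=(0.327, -1.274)
t=5.600: state=(0.046, -1.466)
t=5.800: state=(-0.232, -1.248)
t=6.000: state=(-0.431, -0.709)
t=6.020: state=(-0.445, -0.644)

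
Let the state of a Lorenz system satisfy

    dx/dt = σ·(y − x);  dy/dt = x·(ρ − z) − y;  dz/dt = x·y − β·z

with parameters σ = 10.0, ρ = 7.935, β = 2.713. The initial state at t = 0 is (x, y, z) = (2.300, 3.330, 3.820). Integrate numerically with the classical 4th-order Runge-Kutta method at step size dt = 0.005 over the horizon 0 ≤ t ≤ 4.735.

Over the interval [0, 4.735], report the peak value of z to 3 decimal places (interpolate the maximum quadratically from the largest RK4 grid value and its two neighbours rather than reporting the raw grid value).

max z = 8.917

t=0.000: state=(2.300, 3.330, 3.820)
step 1 (dt=0.005): k1=(10.300, 6.134, -2.705), k2=(10.196, 6.241, -2.565), k3=(10.201, 6.239, -2.566), k4=(10.102, 6.343, -2.427); state += dt/6·(k1+2k2+2k3+k4)
t=0.005: state=(2.351, 3.361, 3.807)
t=0.010: state=(2.401, 3.393, 3.796)
t=0.015: state=(2.450, 3.427, 3.786)
continuing one RK4 step at a time; state shown every 40 steps (Δt=0.2):
t=0.200: state=(4.137, 5.071, 4.416)
t=0.400: state=(5.695, 6.108, 7.151)
t=0.600: state=(5.302, 4.602, 8.917)
t=0.800: state=(3.850, 3.288, 7.810)
t=1.000: state=(3.300, 3.292, 6.251)
t=1.200: state=(3.677, 4.024, 5.580)
t=1.400: state=(4.493, 4.897, 6.124)
t=1.600: state=(4.994, 5.033, 7.332)
t=1.800: state=(4.662, 4.354, 7.791)
t=2.000: state=(4.078, 3.862, 7.229)
t=2.200: state=(3.899, 3.934, 6.548)
t=2.400: state=(4.147, 4.332, 6.369)
t=2.600: state=(4.508, 4.650, 6.746)
t=2.800: state=(4.617, 4.578, 7.217)
t=3.000: state=(4.413, 4.278, 7.278)
t=3.200: state=(4.188, 4.119, 6.985)
t=3.400: state=(4.163, 4.203, 6.721)
t=3.600: state=(4.305, 4.391, 6.720)
t=3.800: state=(4.443, 4.483, 6.923)
t=4.000: state=(4.444, 4.408, 7.087)
t=4.200: state=(4.340, 4.284, 7.059)
t=4.400: state=(4.261, 4.244, 6.919)
t=4.600: state=(4.275, 4.302, 6.830)
t=4.735: state=(4.321, 4.358, 6.840)
largest grid value and its neighbours: z(0.595)=8.91445, z(0.600)=8.91656, z(0.605)=8.91656
parabola through these three points peaks at t≈0.602 with z≈8.91682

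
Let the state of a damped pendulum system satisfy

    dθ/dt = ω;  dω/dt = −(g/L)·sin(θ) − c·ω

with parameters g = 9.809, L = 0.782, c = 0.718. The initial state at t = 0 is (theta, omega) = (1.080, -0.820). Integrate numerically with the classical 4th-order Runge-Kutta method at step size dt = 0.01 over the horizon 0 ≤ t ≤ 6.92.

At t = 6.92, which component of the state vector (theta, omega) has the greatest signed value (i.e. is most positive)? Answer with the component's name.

largest component: omega

t=0.000: state=(1.080, -0.820)
step 1 (dt=0.01): k1=(-0.820, -10.474), k2=(-0.872, -10.412), k3=(-0.872, -10.411), k4=(-0.924, -10.347); state += dt/6·(k1+2k2+2k3+k4)
t=0.010: state=(1.071, -0.924)
t=0.020: state=(1.062, -1.027)
t=0.030: state=(1.051, -1.128)
continuing one RK4 step at a time; state shown every 25 steps (Δt=0.25):
t=0.250: state=(0.592, -2.859)
t=0.500: state=(-0.182, -2.930)
t=0.750: state=(-0.710, -1.107)
t=1.000: state=(-0.710, 1.043)
t=1.250: state=(-0.268, 2.255)
t=1.500: state=(0.276, 1.823)
t=1.750: state=(0.549, 0.280)
t=2.000: state=(0.424, -1.180)
t=2.250: state=(0.043, -1.659)
t=2.500: state=(-0.304, -0.958)
t=2.750: state=(-0.393, 0.252)
t=3.000: state=(-0.209, 1.101)
t=3.250: state=(0.084, 1.086)
t=3.500: state=(0.272, 0.348)
t=3.750: state=(0.249, -0.497)
t=4.000: state=(0.064, -0.876)
t=4.250: state=(-0.134, -0.607)
t=4.500: state=(-0.209, 0.023)
t=4.750: state=(-0.133, 0.534)
t=5.000: state=(0.020, 0.605)
t=5.250: state=(0.134, 0.258)
t=5.500: state=(0.140, -0.204)
t=5.750: state=(0.051, -0.454)
t=6.000: state=(-0.058, -0.359)
t=6.250: state=(-0.110, -0.038)
t=6.500: state=(-0.079, 0.255)
t=6.750: state=(-0.001, 0.329)
t=6.920: state=(0.049, 0.240)
compare at T: theta=0.049, omega=0.240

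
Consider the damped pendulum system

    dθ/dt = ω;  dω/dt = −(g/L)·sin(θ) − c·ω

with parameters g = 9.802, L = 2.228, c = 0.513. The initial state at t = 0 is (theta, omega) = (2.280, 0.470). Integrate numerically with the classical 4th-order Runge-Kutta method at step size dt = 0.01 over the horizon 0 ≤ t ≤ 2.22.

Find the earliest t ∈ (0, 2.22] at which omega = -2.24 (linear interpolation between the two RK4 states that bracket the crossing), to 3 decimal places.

t = 0.834

t=0.000: state=(2.280, 0.470)
step 1 (dt=0.01): k1=(0.470, -3.580), k2=(0.452, -3.564), k3=(0.452, -3.564), k4=(0.434, -3.549); state += dt/6·(k1+2k2+2k3+k4)
t=0.010: state=(2.285, 0.434)
t=0.020: state=(2.289, 0.399)
t=0.030: state=(2.293, 0.364)
continuing one RK4 step at a time; state shown every 10 steps (Δt=0.1):
t=0.100: state=(2.310, 0.126)
t=0.200: state=(2.306, -0.197)
t=0.300: state=(2.271, -0.510)
t=0.400: state=(2.204, -0.821)
t=0.500: state=(2.106, -1.137)
t=0.600: state=(1.976, -1.461)
t=0.700: state=(1.814, -1.794)
t=0.800: state=(1.618, -2.128)
t=0.830: state=(1.552, -2.226)
next step: t=0.840: state=(1.530, -2.259) — omega has crossed -2.24
linear interpolation between t=0.830 (-2.22623) and t=0.840 (-2.25870) → t≈0.834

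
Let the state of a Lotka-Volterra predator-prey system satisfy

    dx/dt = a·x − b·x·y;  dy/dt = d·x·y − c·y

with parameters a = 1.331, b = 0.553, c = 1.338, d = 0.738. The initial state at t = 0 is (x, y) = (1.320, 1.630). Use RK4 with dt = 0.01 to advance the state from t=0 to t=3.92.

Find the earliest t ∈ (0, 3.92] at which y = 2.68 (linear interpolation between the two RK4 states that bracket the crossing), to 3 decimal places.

t=0.000: state=(1.320, 1.630)
step 1 (dt=0.01): k1=(0.567, -0.593), k2=(0.570, -0.589), k3=(0.570, -0.589), k4=(0.574, -0.584); state += dt/6·(k1+2k2+2k3+k4)
t=0.010: state=(1.326, 1.624)
t=0.020: state=(1.331, 1.618)
t=0.030: state=(1.337, 1.613)
continuing one RK4 step at a time; state shown every 20 steps (Δt=0.2):
t=0.200: state=(1.447, 1.529)
t=0.400: state=(1.601, 1.465)
t=0.600: state=(1.780, 1.438)
t=0.800: state=(1.980, 1.452)
t=1.000: state=(2.194, 1.512)
t=1.200: state=(2.409, 1.625)
t=1.400: state=(2.603, 1.801)
t=1.600: state=(2.747, 2.047)
t=1.800: state=(2.811, 2.363)
t=1.970: state=(2.782, 2.676)
next step: t=1.980: state=(2.778, 2.695) — y has crossed 2.68
linear interpolation between t=1.970 (2.67602) and t=1.980 (2.69518) → t≈1.972

t = 1.972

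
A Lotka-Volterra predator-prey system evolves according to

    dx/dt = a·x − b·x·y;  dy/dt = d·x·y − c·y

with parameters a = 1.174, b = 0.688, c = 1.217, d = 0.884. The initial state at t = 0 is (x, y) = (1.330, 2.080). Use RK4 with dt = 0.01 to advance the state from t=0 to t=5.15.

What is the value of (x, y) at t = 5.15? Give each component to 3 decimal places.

(x, y) = (1.374, 2.086)

t=0.000: state=(1.330, 2.080)
step 1 (dt=0.01): k1=(-0.342, -0.086), k2=(-0.341, -0.089), k3=(-0.341, -0.089), k4=(-0.340, -0.092); state += dt/6·(k1+2k2+2k3+k4)
t=0.010: state=(1.327, 2.079)
t=0.020: state=(1.323, 2.078)
t=0.030: state=(1.320, 2.077)
continuing one RK4 step at a time; state shown every 20 steps (Δt=0.2):
t=0.200: state=(1.266, 2.051)
t=0.400: state=(1.211, 2.001)
t=0.600: state=(1.168, 1.935)
t=0.800: state=(1.137, 1.860)
t=1.000: state=(1.120, 1.780)
t=1.200: state=(1.115, 1.700)
t=1.400: state=(1.122, 1.623)
t=1.600: state=(1.140, 1.554)
t=1.800: state=(1.169, 1.494)
t=2.000: state=(1.208, 1.445)
t=2.200: state=(1.256, 1.408)
t=2.400: state=(1.311, 1.385)
t=2.600: state=(1.371, 1.376)
t=2.800: state=(1.434, 1.382)
t=3.000: state=(1.498, 1.404)
t=3.200: state=(1.557, 1.442)
t=3.400: state=(1.609, 1.496)
t=3.600: state=(1.649, 1.565)
t=3.800: state=(1.672, 1.646)
t=4.000: state=(1.676, 1.735)
t=4.200: state=(1.659, 1.827)
t=4.400: state=(1.621, 1.915)
t=4.600: state=(1.567, 1.991)
t=4.800: state=(1.501, 2.047)
t=5.000: state=(1.428, 2.079)
t=5.150: state=(1.374, 2.086)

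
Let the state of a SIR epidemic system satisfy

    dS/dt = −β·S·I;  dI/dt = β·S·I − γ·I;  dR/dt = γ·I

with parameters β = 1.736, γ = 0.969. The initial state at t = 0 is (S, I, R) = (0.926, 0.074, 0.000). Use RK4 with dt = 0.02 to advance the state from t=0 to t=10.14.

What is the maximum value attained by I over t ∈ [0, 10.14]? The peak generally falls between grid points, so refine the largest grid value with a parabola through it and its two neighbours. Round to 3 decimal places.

max I = 0.159

t=0.000: state=(0.926, 0.074, 0.000)
step 1 (dt=0.02): k1=(-0.119, 0.047, 0.072), k2=(-0.120, 0.047, 0.072), k3=(-0.120, 0.047, 0.072), k4=(-0.120, 0.048, 0.073); state += dt/6·(k1+2k2+2k3+k4)
t=0.020: state=(0.924, 0.075, 0.001)
t=0.040: state=(0.921, 0.076, 0.003)
t=0.060: state=(0.919, 0.077, 0.004)
continuing one RK4 step at a time; state shown every 25 steps (Δt=0.5):
t=0.500: state=(0.859, 0.099, 0.042)
t=1.000: state=(0.780, 0.124, 0.096)
t=1.500: state=(0.693, 0.145, 0.162)
t=2.000: state=(0.608, 0.157, 0.235)
t=2.500: state=(0.529, 0.159, 0.312)
t=3.000: state=(0.463, 0.150, 0.387)
t=3.500: state=(0.409, 0.135, 0.456)
t=4.000: state=(0.367, 0.116, 0.517)
t=4.500: state=(0.334, 0.097, 0.569)
t=5.000: state=(0.310, 0.079, 0.611)
t=5.500: state=(0.291, 0.063, 0.646)
t=6.000: state=(0.277, 0.050, 0.673)
t=6.500: state=(0.267, 0.039, 0.694)
t=7.000: state=(0.259, 0.030, 0.711)
t=7.500: state=(0.253, 0.023, 0.724)
t=8.000: state=(0.249, 0.018, 0.733)
t=8.500: state=(0.246, 0.013, 0.741)
t=9.000: state=(0.243, 0.010, 0.747)
t=9.500: state=(0.241, 0.008, 0.751)
t=10.000: state=(0.240, 0.006, 0.754)
t=10.140: state=(0.239, 0.005, 0.755)
largest grid value and its neighbours: I(2.280)=0.15926, I(2.300)=0.15927, I(2.320)=0.15927
parabola through these three points peaks at t≈2.308 with I≈0.15927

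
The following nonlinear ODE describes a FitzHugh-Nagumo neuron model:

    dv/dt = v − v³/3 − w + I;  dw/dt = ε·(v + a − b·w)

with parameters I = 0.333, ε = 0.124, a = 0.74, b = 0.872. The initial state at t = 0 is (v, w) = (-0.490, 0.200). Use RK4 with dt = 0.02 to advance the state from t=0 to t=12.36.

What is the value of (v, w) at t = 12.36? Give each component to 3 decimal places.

t=0.000: state=(-0.490, 0.200)
step 1 (dt=0.02): k1=(-0.318, 0.009), k2=(-0.320, 0.009), k3=(-0.320, 0.009), k4=(-0.323, 0.009); state += dt/6·(k1+2k2+2k3+k4)
t=0.020: state=(-0.496, 0.200)
t=0.040: state=(-0.503, 0.200)
t=0.060: state=(-0.510, 0.200)
continuing one RK4 step at a time; state shown every 25 steps (Δt=0.5):
t=0.500: state=(-0.680, 0.199)
t=1.000: state=(-0.923, 0.185)
t=1.500: state=(-1.172, 0.157)
t=2.000: state=(-1.364, 0.116)
t=2.500: state=(-1.473, 0.068)
t=3.000: state=(-1.516, 0.019)
t=3.500: state=(-1.521, -0.029)
t=4.000: state=(-1.507, -0.074)
t=4.500: state=(-1.483, -0.116)
t=5.000: state=(-1.455, -0.154)
t=5.500: state=(-1.425, -0.188)
t=6.000: state=(-1.395, -0.219)
t=6.500: state=(-1.364, -0.246)
t=7.000: state=(-1.334, -0.269)
t=7.500: state=(-1.304, -0.290)
t=8.000: state=(-1.275, -0.308)
t=8.500: state=(-1.247, -0.323)
t=9.000: state=(-1.220, -0.336)
t=9.500: state=(-1.193, -0.347)
t=10.000: state=(-1.167, -0.355)
t=10.500: state=(-1.142, -0.361)
t=11.000: state=(-1.118, -0.366)
t=11.500: state=(-1.096, -0.369)
t=12.000: state=(-1.074, -0.370)
t=12.360: state=(-1.059, -0.370)

(v, w) = (-1.059, -0.370)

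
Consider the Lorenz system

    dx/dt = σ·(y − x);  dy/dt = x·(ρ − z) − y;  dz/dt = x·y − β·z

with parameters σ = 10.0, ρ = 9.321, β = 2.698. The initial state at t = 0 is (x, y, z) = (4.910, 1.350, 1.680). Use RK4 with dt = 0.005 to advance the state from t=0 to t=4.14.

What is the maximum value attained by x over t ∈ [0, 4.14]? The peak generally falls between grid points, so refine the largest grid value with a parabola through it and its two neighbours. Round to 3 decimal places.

max x = 7.544

t=0.000: state=(4.910, 1.350, 1.680)
step 1 (dt=0.005): k1=(-35.600, 36.167, 2.096), k2=(-33.806, 35.372, 2.397), k3=(-33.871, 35.404, 2.392), k4=(-32.136, 34.640, 2.674); state += dt/6·(k1+2k2+2k3+k4)
t=0.005: state=(4.741, 1.527, 1.692)
t=0.010: state=(4.588, 1.697, 1.707)
t=0.015: state=(4.451, 1.860, 1.724)
continuing one RK4 step at a time; state shown every 40 steps (Δt=0.2):
t=0.200: state=(4.712, 6.178, 3.616)
t=0.400: state=(7.470, 7.971, 9.782)
t=0.600: state=(5.496, 3.684, 11.823)
t=0.800: state=(2.902, 2.277, 8.508)
t=1.000: state=(2.655, 2.927, 5.987)
t=1.200: state=(3.777, 4.597, 5.361)
t=1.400: state=(5.596, 6.406, 7.352)
t=1.600: state=(6.066, 5.622, 10.144)
t=1.800: state=(4.552, 3.786, 9.647)
t=2.000: state=(3.656, 3.545, 7.785)
t=2.200: state=(3.979, 4.365, 6.823)
t=2.400: state=(4.945, 5.433, 7.443)
t=2.600: state=(5.499, 5.485, 8.945)
t=2.800: state=(4.960, 4.543, 9.285)
t=3.000: state=(4.283, 4.090, 8.388)
t=3.200: state=(4.254, 4.401, 7.631)
t=3.400: state=(4.723, 4.994, 7.734)
t=3.600: state=(5.112, 5.184, 8.469)
t=3.800: state=(4.969, 4.785, 8.857)
t=4.000: state=(4.584, 4.431, 8.517)
t=4.140: state=(4.459, 4.437, 8.156)
largest grid value and its neighbours: x(0.425)=7.54244, x(0.430)=7.54383, x(0.435)=7.54077
parabola through these three points peaks at t≈0.429 with x≈7.54390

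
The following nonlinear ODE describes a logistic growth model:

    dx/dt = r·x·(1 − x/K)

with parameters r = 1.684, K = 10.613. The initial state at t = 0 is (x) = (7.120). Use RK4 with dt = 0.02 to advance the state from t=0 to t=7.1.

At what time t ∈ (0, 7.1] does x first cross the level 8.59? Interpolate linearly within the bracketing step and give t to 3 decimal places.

t=0.000: state=(7.120)
step 1 (dt=0.02): k1=(3.946), k2=(3.923), k3=(3.923), k4=(3.900); state += dt/6·(k1+2k2+2k3+k4)
t=0.020: state=(7.198)
t=0.040: state=(7.276)
t=0.060: state=(7.353)
t=0.420: state=(8.546)
next step: t=0.440: state=(8.602) — x has crossed 8.59
linear interpolation between t=0.420 (8.54610) and t=0.440 (8.60158) → t≈0.436

t = 0.436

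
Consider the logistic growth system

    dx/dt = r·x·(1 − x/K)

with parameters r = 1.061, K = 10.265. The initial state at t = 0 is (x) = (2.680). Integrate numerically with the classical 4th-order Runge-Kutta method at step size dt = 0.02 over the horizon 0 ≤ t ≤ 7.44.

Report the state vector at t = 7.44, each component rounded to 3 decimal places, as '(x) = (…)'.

t=0.000: state=(2.680)
step 1 (dt=0.02): k1=(2.101), k2=(2.112), k3=(2.112), k4=(2.122); state += dt/6·(k1+2k2+2k3+k4)
t=0.020: state=(2.722)
t=0.040: state=(2.765)
t=0.060: state=(2.808)
continuing one RK4 step at a time; state shown every 25 steps (Δt=0.5):
t=0.500: state=(3.852)
t=1.000: state=(5.185)
t=1.500: state=(6.512)
t=2.000: state=(7.666)
t=2.500: state=(8.558)
t=3.000: state=(9.187)
t=3.500: state=(9.602)
t=4.000: state=(9.864)
t=4.500: state=(10.025)
t=5.000: state=(10.123)
t=5.500: state=(10.181)
t=6.000: state=(10.215)
t=6.500: state=(10.236)
t=7.000: state=(10.248)
t=7.440: state=(10.254)

(x) = (10.254)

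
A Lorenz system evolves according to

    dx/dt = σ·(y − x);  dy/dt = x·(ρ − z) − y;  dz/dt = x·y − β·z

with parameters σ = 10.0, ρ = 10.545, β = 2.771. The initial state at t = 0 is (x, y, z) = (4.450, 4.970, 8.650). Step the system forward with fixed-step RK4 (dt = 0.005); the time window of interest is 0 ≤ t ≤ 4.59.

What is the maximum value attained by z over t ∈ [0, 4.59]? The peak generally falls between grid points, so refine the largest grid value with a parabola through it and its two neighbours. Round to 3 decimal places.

max z = 10.266

t=0.000: state=(4.450, 4.970, 8.650)
step 1 (dt=0.005): k1=(5.200, 3.463, -1.853), k2=(5.157, 3.499, -1.737), k3=(5.159, 3.498, -1.738), k4=(5.117, 3.533, -1.622); state += dt/6·(k1+2k2+2k3+k4)
t=0.005: state=(4.476, 4.987, 8.641)
t=0.010: state=(4.501, 5.005, 8.634)
t=0.015: state=(4.526, 5.023, 8.627)
continuing one RK4 step at a time; state shown every 40 steps (Δt=0.2):
t=0.200: state=(5.317, 5.669, 9.060)
t=0.400: state=(5.639, 5.573, 10.080)
t=0.600: state=(5.188, 4.892, 10.128)
t=0.800: state=(4.775, 4.700, 9.394)
t=1.000: state=(4.905, 5.082, 8.997)
t=1.200: state=(5.302, 5.468, 9.358)
t=1.400: state=(5.410, 5.341, 9.891)
t=1.600: state=(5.133, 4.972, 9.838)
t=1.800: state=(4.929, 4.907, 9.414)
t=2.000: state=(5.038, 5.149, 9.242)
t=2.200: state=(5.257, 5.336, 9.490)
t=2.400: state=(5.281, 5.227, 9.758)
t=2.600: state=(5.116, 5.030, 9.685)
t=2.800: state=(5.021, 5.021, 9.446)
t=3.000: state=(5.102, 5.168, 9.383)
t=3.200: state=(5.218, 5.253, 9.542)
t=3.400: state=(5.212, 5.175, 9.671)
t=3.600: state=(5.116, 5.072, 9.607)
t=3.800: state=(5.076, 5.083, 9.476)
t=4.000: state=(5.130, 5.169, 9.461)
t=4.200: state=(5.190, 5.203, 9.558)
t=4.400: state=(5.176, 5.151, 9.617)
t=4.590: state=(5.124, 5.101, 9.574)
largest grid value and its neighbours: z(0.500)=10.26563, z(0.505)=10.26595, z(0.510)=10.26544
parabola through these three points peaks at t≈0.504 with z≈10.26596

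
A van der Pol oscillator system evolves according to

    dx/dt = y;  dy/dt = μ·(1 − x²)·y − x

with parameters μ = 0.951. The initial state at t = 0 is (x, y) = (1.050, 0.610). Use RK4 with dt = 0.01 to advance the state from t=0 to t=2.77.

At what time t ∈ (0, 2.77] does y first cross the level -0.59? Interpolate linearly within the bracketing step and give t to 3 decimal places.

t=0.000: state=(1.050, 0.610)
step 1 (dt=0.01): k1=(0.610, -1.109), k2=(0.604, -1.116), k3=(0.604, -1.116), k4=(0.599, -1.122); state += dt/6·(k1+2k2+2k3+k4)
t=0.010: state=(1.056, 0.599)
t=0.020: state=(1.062, 0.588)
t=0.030: state=(1.068, 0.576)
continuing one RK4 step at a time; state shown every 10 steps (Δt=0.1):
t=0.100: state=(1.105, 0.494)
t=0.200: state=(1.148, 0.370)
t=0.300: state=(1.179, 0.243)
t=0.400: state=(1.197, 0.117)
t=0.500: state=(1.203, -0.005)
t=0.600: state=(1.196, -0.123)
t=0.700: state=(1.178, -0.235)
t=0.800: state=(1.149, -0.341)
t=0.900: state=(1.110, -0.444)
t=1.000: state=(1.061, -0.544)
t=1.040: state=(1.038, -0.584)
next step: t=1.050: state=(1.032, -0.594) — y has crossed -0.59
linear interpolation between t=1.040 (-0.58413) and t=1.050 (-0.59408) → t≈1.046

t = 1.046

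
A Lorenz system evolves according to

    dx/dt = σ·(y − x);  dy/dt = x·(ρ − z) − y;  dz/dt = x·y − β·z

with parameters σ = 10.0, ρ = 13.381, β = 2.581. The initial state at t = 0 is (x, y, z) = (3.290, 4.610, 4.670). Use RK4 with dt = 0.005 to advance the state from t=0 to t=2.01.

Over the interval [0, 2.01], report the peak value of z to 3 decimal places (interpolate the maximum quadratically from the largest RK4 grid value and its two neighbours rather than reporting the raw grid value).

t=0.000: state=(3.290, 4.610, 4.670)
step 1 (dt=0.005): k1=(13.200, 24.049, 3.114), k2=(13.471, 24.251, 3.445), k3=(13.469, 24.253, 3.448), k4=(13.739, 24.457, 3.787); state += dt/6·(k1+2k2+2k3+k4)
t=0.005: state=(3.357, 4.731, 4.687)
t=0.010: state=(3.427, 4.855, 4.708)
t=0.015: state=(3.500, 4.980, 4.732)
continuing one RK4 step at a time; state shown every 20 steps (Δt=0.1):
t=0.100: state=(5.117, 7.412, 5.850)
t=0.200: state=(7.656, 10.191, 9.643)
t=0.300: state=(9.367, 9.791, 15.438)
t=0.400: state=(8.155, 5.574, 18.080)
t=0.500: state=(5.237, 2.467, 16.215)
t=0.600: state=(3.115, 1.679, 13.219)
t=0.700: state=(2.254, 1.880, 10.606)
t=0.800: state=(2.227, 2.500, 8.612)
t=0.900: state=(2.760, 3.551, 7.309)
t=1.000: state=(3.829, 5.189, 6.914)
t=1.100: state=(5.472, 7.360, 7.943)
t=1.200: state=(7.383, 9.115, 10.952)
t=1.300: state=(8.414, 8.505, 14.888)
t=1.400: state=(7.467, 5.665, 16.573)
t=1.500: state=(5.424, 3.439, 15.307)
t=1.600: state=(3.850, 2.745, 13.019)
t=1.700: state=(3.197, 2.956, 10.906)
t=1.800: state=(3.289, 3.684, 9.353)
t=1.900: state=(3.951, 4.870, 8.581)
t=2.000: state=(5.095, 6.435, 8.896)
t=2.010: state=(5.231, 6.599, 9.001)
largest grid value and its neighbours: z(0.395)=18.08007, z(0.400)=18.08036, z(0.405)=18.06818
parabola through these three points peaks at t≈0.398 with z≈18.08178

max z = 18.082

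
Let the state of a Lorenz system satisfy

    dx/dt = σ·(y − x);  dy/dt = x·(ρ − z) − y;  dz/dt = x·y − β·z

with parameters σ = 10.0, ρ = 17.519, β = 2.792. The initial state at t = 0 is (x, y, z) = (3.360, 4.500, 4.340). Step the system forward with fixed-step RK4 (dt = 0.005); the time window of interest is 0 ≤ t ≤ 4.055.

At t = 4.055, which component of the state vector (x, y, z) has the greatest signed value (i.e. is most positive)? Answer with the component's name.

t=0.000: state=(3.360, 4.500, 4.340)
step 1 (dt=0.005): k1=(11.400, 39.781, 3.003), k2=(12.110, 40.032, 3.447), k3=(12.098, 40.051, 3.454), k4=(12.798, 40.319, 3.912); state += dt/6·(k1+2k2+2k3+k4)
t=0.005: state=(3.421, 4.700, 4.357)
t=0.010: state=(3.488, 4.903, 4.379)
t=0.015: state=(3.562, 5.110, 4.406)
continuing one RK4 step at a time; state shown every 40 steps (Δt=0.2):
t=0.200: state=(10.045, 14.506, 13.156)
t=0.400: state=(8.157, 2.388, 24.264)
t=0.600: state=(1.172, 0.051, 14.153)
t=0.800: state=(0.640, 0.849, 8.143)
t=1.000: state=(1.836, 2.997, 5.003)
t=1.200: state=(6.733, 10.837, 7.418)
t=1.400: state=(11.681, 8.614, 25.283)
t=1.600: state=(2.601, -0.038, 17.384)
t=1.800: state=(0.720, 0.721, 9.990)
t=2.000: state=(1.544, 2.433, 5.968)
t=2.200: state=(5.383, 8.756, 6.331)
t=2.400: state=(12.117, 11.909, 22.870)
t=2.600: state=(3.944, 0.319, 19.263)
t=2.800: state=(1.014, 0.879, 11.128)
t=3.000: state=(1.841, 2.822, 6.735)
t=3.200: state=(5.960, 9.440, 7.497)
t=3.400: state=(11.702, 10.550, 23.384)
t=3.600: state=(3.749, 0.666, 18.503)
t=3.800: state=(1.448, 1.528, 10.860)
t=4.000: state=(2.989, 4.569, 7.182)
t=4.055: state=(4.032, 6.268, 7.129)
compare at T: x=4.032, y=6.268, z=7.129

largest component: z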